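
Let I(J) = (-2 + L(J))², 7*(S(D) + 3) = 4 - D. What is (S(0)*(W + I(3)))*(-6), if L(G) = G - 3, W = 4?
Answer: 816/7 ≈ 116.57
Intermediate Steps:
S(D) = -17/7 - D/7 (S(D) = -3 + (4 - D)/7 = -3 + (4/7 - D/7) = -17/7 - D/7)
L(G) = -3 + G
I(J) = (-5 + J)² (I(J) = (-2 + (-3 + J))² = (-5 + J)²)
(S(0)*(W + I(3)))*(-6) = ((-17/7 - ⅐*0)*(4 + (-5 + 3)²))*(-6) = ((-17/7 + 0)*(4 + (-2)²))*(-6) = -17*(4 + 4)/7*(-6) = -17/7*8*(-6) = -136/7*(-6) = 816/7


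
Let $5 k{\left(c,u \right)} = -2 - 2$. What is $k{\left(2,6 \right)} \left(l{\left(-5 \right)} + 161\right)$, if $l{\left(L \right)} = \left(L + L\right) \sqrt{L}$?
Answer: $- \frac{644}{5} + 8 i \sqrt{5} \approx -128.8 + 17.889 i$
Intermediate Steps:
$l{\left(L \right)} = 2 L^{\frac{3}{2}}$ ($l{\left(L \right)} = 2 L \sqrt{L} = 2 L^{\frac{3}{2}}$)
$k{\left(c,u \right)} = - \frac{4}{5}$ ($k{\left(c,u \right)} = \frac{-2 - 2}{5} = \frac{1}{5} \left(-4\right) = - \frac{4}{5}$)
$k{\left(2,6 \right)} \left(l{\left(-5 \right)} + 161\right) = - \frac{4 \left(2 \left(-5\right)^{\frac{3}{2}} + 161\right)}{5} = - \frac{4 \left(2 \left(- 5 i \sqrt{5}\right) + 161\right)}{5} = - \frac{4 \left(- 10 i \sqrt{5} + 161\right)}{5} = - \frac{4 \left(161 - 10 i \sqrt{5}\right)}{5} = - \frac{644}{5} + 8 i \sqrt{5}$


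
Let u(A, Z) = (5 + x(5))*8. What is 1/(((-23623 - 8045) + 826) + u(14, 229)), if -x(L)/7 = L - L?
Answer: -1/30802 ≈ -3.2465e-5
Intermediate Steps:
x(L) = 0 (x(L) = -7*(L - L) = -7*0 = 0)
u(A, Z) = 40 (u(A, Z) = (5 + 0)*8 = 5*8 = 40)
1/(((-23623 - 8045) + 826) + u(14, 229)) = 1/(((-23623 - 8045) + 826) + 40) = 1/((-31668 + 826) + 40) = 1/(-30842 + 40) = 1/(-30802) = -1/30802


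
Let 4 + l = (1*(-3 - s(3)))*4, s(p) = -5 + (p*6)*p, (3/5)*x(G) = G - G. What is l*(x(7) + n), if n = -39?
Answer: 8268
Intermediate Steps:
x(G) = 0 (x(G) = 5*(G - G)/3 = (5/3)*0 = 0)
s(p) = -5 + 6*p² (s(p) = -5 + (6*p)*p = -5 + 6*p²)
l = -212 (l = -4 + (1*(-3 - (-5 + 6*3²)))*4 = -4 + (1*(-3 - (-5 + 6*9)))*4 = -4 + (1*(-3 - (-5 + 54)))*4 = -4 + (1*(-3 - 1*49))*4 = -4 + (1*(-3 - 49))*4 = -4 + (1*(-52))*4 = -4 - 52*4 = -4 - 208 = -212)
l*(x(7) + n) = -212*(0 - 39) = -212*(-39) = 8268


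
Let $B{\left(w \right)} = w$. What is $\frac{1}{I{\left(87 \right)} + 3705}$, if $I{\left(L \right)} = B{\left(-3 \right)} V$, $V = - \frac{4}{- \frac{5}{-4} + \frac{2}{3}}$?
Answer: $\frac{23}{85359} \approx 0.00026945$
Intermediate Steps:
$V = - \frac{48}{23}$ ($V = - \frac{4}{\left(-5\right) \left(- \frac{1}{4}\right) + 2 \cdot \frac{1}{3}} = - \frac{4}{\frac{5}{4} + \frac{2}{3}} = - \frac{4}{\frac{23}{12}} = \left(-4\right) \frac{12}{23} = - \frac{48}{23} \approx -2.087$)
$I{\left(L \right)} = \frac{144}{23}$ ($I{\left(L \right)} = \left(-3\right) \left(- \frac{48}{23}\right) = \frac{144}{23}$)
$\frac{1}{I{\left(87 \right)} + 3705} = \frac{1}{\frac{144}{23} + 3705} = \frac{1}{\frac{85359}{23}} = \frac{23}{85359}$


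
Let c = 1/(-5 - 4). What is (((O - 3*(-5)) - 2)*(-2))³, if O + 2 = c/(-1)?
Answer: -8000000/729 ≈ -10974.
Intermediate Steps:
c = -⅑ (c = 1/(-9) = -⅑ ≈ -0.11111)
O = -17/9 (O = -2 - ⅑/(-1) = -2 - ⅑*(-1) = -2 + ⅑ = -17/9 ≈ -1.8889)
(((O - 3*(-5)) - 2)*(-2))³ = (((-17/9 - 3*(-5)) - 2)*(-2))³ = (((-17/9 + 15) - 2)*(-2))³ = ((118/9 - 2)*(-2))³ = ((100/9)*(-2))³ = (-200/9)³ = -8000000/729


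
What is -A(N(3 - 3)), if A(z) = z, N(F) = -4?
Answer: 4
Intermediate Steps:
-A(N(3 - 3)) = -1*(-4) = 4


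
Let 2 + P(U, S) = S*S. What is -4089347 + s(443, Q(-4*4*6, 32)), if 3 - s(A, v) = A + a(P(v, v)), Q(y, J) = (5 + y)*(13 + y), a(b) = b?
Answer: -61137594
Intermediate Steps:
P(U, S) = -2 + S² (P(U, S) = -2 + S*S = -2 + S²)
s(A, v) = 5 - A - v² (s(A, v) = 3 - (A + (-2 + v²)) = 3 - (-2 + A + v²) = 3 + (2 - A - v²) = 5 - A - v²)
-4089347 + s(443, Q(-4*4*6, 32)) = -4089347 + (5 - 1*443 - (65 + (-4*4*6)² + 18*(-4*4*6))²) = -4089347 + (5 - 443 - (65 + (-16*6)² + 18*(-16*6))²) = -4089347 + (5 - 443 - (65 + (-96)² + 18*(-96))²) = -4089347 + (5 - 443 - (65 + 9216 - 1728)²) = -4089347 + (5 - 443 - 1*7553²) = -4089347 + (5 - 443 - 1*57047809) = -4089347 + (5 - 443 - 57047809) = -4089347 - 57048247 = -61137594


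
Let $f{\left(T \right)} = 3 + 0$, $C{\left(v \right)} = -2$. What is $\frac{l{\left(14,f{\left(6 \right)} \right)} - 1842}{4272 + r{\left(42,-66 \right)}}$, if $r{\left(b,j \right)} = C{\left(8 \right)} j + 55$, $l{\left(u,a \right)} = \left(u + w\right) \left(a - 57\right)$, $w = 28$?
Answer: $- \frac{4110}{4459} \approx -0.92173$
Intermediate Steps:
$f{\left(T \right)} = 3$
$l{\left(u,a \right)} = \left(-57 + a\right) \left(28 + u\right)$ ($l{\left(u,a \right)} = \left(u + 28\right) \left(a - 57\right) = \left(28 + u\right) \left(-57 + a\right) = \left(-57 + a\right) \left(28 + u\right)$)
$r{\left(b,j \right)} = 55 - 2 j$ ($r{\left(b,j \right)} = - 2 j + 55 = 55 - 2 j$)
$\frac{l{\left(14,f{\left(6 \right)} \right)} - 1842}{4272 + r{\left(42,-66 \right)}} = \frac{\left(-1596 - 798 + 28 \cdot 3 + 3 \cdot 14\right) - 1842}{4272 + \left(55 - -132\right)} = \frac{\left(-1596 - 798 + 84 + 42\right) - 1842}{4272 + \left(55 + 132\right)} = \frac{-2268 - 1842}{4272 + 187} = - \frac{4110}{4459}$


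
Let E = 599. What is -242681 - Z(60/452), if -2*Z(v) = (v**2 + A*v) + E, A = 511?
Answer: -6189072377/25538 ≈ -2.4235e+5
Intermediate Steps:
Z(v) = -599/2 - 511*v/2 - v**2/2 (Z(v) = -((v**2 + 511*v) + 599)/2 = -(599 + v**2 + 511*v)/2 = -599/2 - 511*v/2 - v**2/2)
-242681 - Z(60/452) = -242681 - (-599/2 - 15330/452 - (60/452)**2/2) = -242681 - (-599/2 - 15330/452 - (60*(1/452))**2/2) = -242681 - (-599/2 - 511/2*15/113 - (15/113)**2/2) = -242681 - (-599/2 - 7665/226 - 1/2*225/12769) = -242681 - (-599/2 - 7665/226 - 225/25538) = -242681 - 1*(-8515001/25538) = -242681 + 8515001/25538 = -6189072377/25538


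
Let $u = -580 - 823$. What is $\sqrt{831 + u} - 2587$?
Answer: $-2587 + 2 i \sqrt{143} \approx -2587.0 + 23.917 i$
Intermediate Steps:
$u = -1403$ ($u = -580 - 823 = -1403$)
$\sqrt{831 + u} - 2587 = \sqrt{831 - 1403} - 2587 = \sqrt{-572} - 2587 = 2 i \sqrt{143} - 2587 = -2587 + 2 i \sqrt{143}$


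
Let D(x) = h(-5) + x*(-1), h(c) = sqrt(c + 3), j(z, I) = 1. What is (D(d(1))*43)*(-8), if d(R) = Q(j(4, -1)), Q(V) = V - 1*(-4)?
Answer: 1720 - 344*I*sqrt(2) ≈ 1720.0 - 486.49*I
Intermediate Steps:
Q(V) = 4 + V (Q(V) = V + 4 = 4 + V)
d(R) = 5 (d(R) = 4 + 1 = 5)
h(c) = sqrt(3 + c)
D(x) = -x + I*sqrt(2) (D(x) = sqrt(3 - 5) + x*(-1) = sqrt(-2) - x = I*sqrt(2) - x = -x + I*sqrt(2))
(D(d(1))*43)*(-8) = ((-1*5 + I*sqrt(2))*43)*(-8) = ((-5 + I*sqrt(2))*43)*(-8) = (-215 + 43*I*sqrt(2))*(-8) = 1720 - 344*I*sqrt(2)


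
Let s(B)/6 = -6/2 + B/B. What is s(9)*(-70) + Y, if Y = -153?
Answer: 687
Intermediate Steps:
s(B) = -12 (s(B) = 6*(-6/2 + B/B) = 6*(-6*½ + 1) = 6*(-3 + 1) = 6*(-2) = -12)
s(9)*(-70) + Y = -12*(-70) - 153 = 840 - 153 = 687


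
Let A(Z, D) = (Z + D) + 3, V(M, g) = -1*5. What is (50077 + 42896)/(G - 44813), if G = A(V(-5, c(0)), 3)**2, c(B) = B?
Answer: -5469/2636 ≈ -2.0747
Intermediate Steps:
V(M, g) = -5
A(Z, D) = 3 + D + Z (A(Z, D) = (D + Z) + 3 = 3 + D + Z)
G = 1 (G = (3 + 3 - 5)**2 = 1**2 = 1)
(50077 + 42896)/(G - 44813) = (50077 + 42896)/(1 - 44813) = 92973/(-44812) = 92973*(-1/44812) = -5469/2636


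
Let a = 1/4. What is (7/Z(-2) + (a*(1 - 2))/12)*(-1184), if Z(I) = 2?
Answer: -12358/3 ≈ -4119.3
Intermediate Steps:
a = 1/4 ≈ 0.25000
(7/Z(-2) + (a*(1 - 2))/12)*(-1184) = (7/2 + ((1 - 2)/4)/12)*(-1184) = (7*(1/2) + ((1/4)*(-1))*(1/12))*(-1184) = (7/2 - 1/4*1/12)*(-1184) = (7/2 - 1/48)*(-1184) = (167/48)*(-1184) = -12358/3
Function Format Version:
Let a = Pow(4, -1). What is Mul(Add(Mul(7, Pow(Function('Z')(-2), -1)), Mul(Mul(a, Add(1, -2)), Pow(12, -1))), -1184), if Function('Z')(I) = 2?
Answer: Rational(-12358, 3) ≈ -4119.3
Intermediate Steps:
a = Rational(1, 4) ≈ 0.25000
Mul(Add(Mul(7, Pow(Function('Z')(-2), -1)), Mul(Mul(a, Add(1, -2)), Pow(12, -1))), -1184) = Mul(Add(Mul(7, Pow(2, -1)), Mul(Mul(Rational(1, 4), Add(1, -2)), Pow(12, -1))), -1184) = Mul(Add(Mul(7, Rational(1, 2)), Mul(Mul(Rational(1, 4), -1), Rational(1, 12))), -1184) = Mul(Add(Rational(7, 2), Mul(Rational(-1, 4), Rational(1, 12))), -1184) = Mul(Add(Rational(7, 2), Rational(-1, 48)), -1184) = Mul(Rational(167, 48), -1184) = Rational(-12358, 3)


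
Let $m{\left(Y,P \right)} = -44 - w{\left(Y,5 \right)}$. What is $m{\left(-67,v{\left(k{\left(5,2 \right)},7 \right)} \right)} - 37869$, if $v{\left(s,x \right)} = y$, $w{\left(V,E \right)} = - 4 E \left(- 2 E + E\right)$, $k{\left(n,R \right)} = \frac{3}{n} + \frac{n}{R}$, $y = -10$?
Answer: $-38013$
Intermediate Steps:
$w{\left(V,E \right)} = 4 E^{2}$ ($w{\left(V,E \right)} = - 4 E \left(- E\right) = 4 E^{2}$)
$v{\left(s,x \right)} = -10$
$m{\left(Y,P \right)} = -144$ ($m{\left(Y,P \right)} = -44 - 4 \cdot 5^{2} = -44 - 4 \cdot 25 = -44 - 100 = -144$)
$m{\left(-67,v{\left(k{\left(5,2 \right)},7 \right)} \right)} - 37869 = -144 - 37869 = -38013$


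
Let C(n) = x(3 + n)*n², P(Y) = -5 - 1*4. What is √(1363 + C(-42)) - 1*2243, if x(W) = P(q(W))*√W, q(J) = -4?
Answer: -2243 + √(1363 - 15876*I*√39) ≈ -2018.8 - 221.12*I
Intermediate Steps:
P(Y) = -9 (P(Y) = -5 - 4 = -9)
x(W) = -9*√W
C(n) = -9*n²*√(3 + n) (C(n) = (-9*√(3 + n))*n² = -9*n²*√(3 + n))
√(1363 + C(-42)) - 1*2243 = √(1363 - 9*(-42)²*√(3 - 42)) - 1*2243 = √(1363 - 9*1764*√(-39)) - 2243 = √(1363 - 9*1764*I*√39) - 2243 = √(1363 - 15876*I*√39) - 2243 = -2243 + √(1363 - 15876*I*√39)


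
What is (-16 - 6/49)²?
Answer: 624100/2401 ≈ 259.93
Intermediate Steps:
(-16 - 6/49)² = (-790/49)² = 624100/2401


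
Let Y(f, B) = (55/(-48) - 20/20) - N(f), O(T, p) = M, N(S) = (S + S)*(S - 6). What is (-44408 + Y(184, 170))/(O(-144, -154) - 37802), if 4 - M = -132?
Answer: 5275879/1807968 ≈ 2.9181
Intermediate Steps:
N(S) = 2*S*(-6 + S) (N(S) = (2*S)*(-6 + S) = 2*S*(-6 + S))
M = 136 (M = 4 - 1*(-132) = 4 + 132 = 136)
O(T, p) = 136
Y(f, B) = -103/48 - 2*f*(-6 + f) (Y(f, B) = (55/(-48) - 20/20) - 2*f*(-6 + f) = (55*(-1/48) - 20*1/20) - 2*f*(-6 + f) = (-55/48 - 1) - 2*f*(-6 + f) = -103/48 - 2*f*(-6 + f))
(-44408 + Y(184, 170))/(O(-144, -154) - 37802) = (-44408 + (-103/48 - 2*184*(-6 + 184)))/(136 - 37802) = (-44408 + (-103/48 - 2*184*178))/(-37666) = (-44408 + (-103/48 - 65504))*(-1/37666) = (-44408 - 3144295/48)*(-1/37666) = -5275879/48*(-1/37666) = 5275879/1807968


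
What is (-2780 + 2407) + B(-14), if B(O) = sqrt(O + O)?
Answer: -373 + 2*I*sqrt(7) ≈ -373.0 + 5.2915*I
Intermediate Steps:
B(O) = sqrt(2)*sqrt(O) (B(O) = sqrt(2*O) = sqrt(2)*sqrt(O))
(-2780 + 2407) + B(-14) = (-2780 + 2407) + sqrt(2)*sqrt(-14) = -373 + sqrt(2)*(I*sqrt(14)) = -373 + 2*I*sqrt(7)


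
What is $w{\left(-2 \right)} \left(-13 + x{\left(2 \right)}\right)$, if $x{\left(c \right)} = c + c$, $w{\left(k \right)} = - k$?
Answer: $-18$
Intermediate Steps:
$x{\left(c \right)} = 2 c$
$w{\left(-2 \right)} \left(-13 + x{\left(2 \right)}\right) = \left(-1\right) \left(-2\right) \left(-13 + 2 \cdot 2\right) = 2 \left(-13 + 4\right) = 2 \left(-9\right) = -18$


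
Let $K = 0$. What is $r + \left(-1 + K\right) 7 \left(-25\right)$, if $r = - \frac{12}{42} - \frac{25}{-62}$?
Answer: $\frac{76001}{434} \approx 175.12$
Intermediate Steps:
$r = \frac{51}{434}$ ($r = \left(-12\right) \frac{1}{42} - - \frac{25}{62} = - \frac{2}{7} + \frac{25}{62} = \frac{51}{434} \approx 0.11751$)
$r + \left(-1 + K\right) 7 \left(-25\right) = \frac{51}{434} + \left(-1 + 0\right) 7 \left(-25\right) = \frac{51}{434} + \left(-1\right) 7 \left(-25\right) = \frac{51}{434} - -175 = \frac{51}{434} + 175 = \frac{76001}{434}$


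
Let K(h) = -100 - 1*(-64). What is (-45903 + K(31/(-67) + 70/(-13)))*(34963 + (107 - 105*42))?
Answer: -1408489740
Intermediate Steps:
K(h) = -36 (K(h) = -100 + 64 = -36)
(-45903 + K(31/(-67) + 70/(-13)))*(34963 + (107 - 105*42)) = (-45903 - 36)*(34963 + (107 - 105*42)) = -45939*(34963 + (107 - 4410)) = -45939*(34963 - 4303) = -45939*30660 = -1408489740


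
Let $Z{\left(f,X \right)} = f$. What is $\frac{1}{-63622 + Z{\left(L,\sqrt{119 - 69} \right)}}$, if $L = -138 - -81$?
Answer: $- \frac{1}{63679} \approx -1.5704 \cdot 10^{-5}$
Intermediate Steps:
$L = -57$ ($L = -138 + 81 = -57$)
$\frac{1}{-63622 + Z{\left(L,\sqrt{119 - 69} \right)}} = \frac{1}{-63622 - 57} = \frac{1}{-63679} = - \frac{1}{63679}$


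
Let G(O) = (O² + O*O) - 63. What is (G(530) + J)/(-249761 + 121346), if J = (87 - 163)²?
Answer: -189171/42805 ≈ -4.4194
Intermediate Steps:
J = 5776 (J = (-76)² = 5776)
G(O) = -63 + 2*O² (G(O) = (O² + O²) - 63 = 2*O² - 63 = -63 + 2*O²)
(G(530) + J)/(-249761 + 121346) = ((-63 + 2*530²) + 5776)/(-249761 + 121346) = ((-63 + 2*280900) + 5776)/(-128415) = ((-63 + 561800) + 5776)*(-1/128415) = (561737 + 5776)*(-1/128415) = 567513*(-1/128415) = -189171/42805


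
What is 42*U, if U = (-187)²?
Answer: 1468698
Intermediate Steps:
U = 34969
42*U = 42*34969 = 1468698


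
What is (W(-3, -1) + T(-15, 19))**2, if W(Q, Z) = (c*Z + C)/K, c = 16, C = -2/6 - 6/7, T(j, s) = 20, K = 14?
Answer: 30459361/86436 ≈ 352.39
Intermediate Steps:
C = -25/21 (C = -2*1/6 - 6*1/7 = -1/3 - 6/7 = -25/21 ≈ -1.1905)
W(Q, Z) = -25/294 + 8*Z/7 (W(Q, Z) = (16*Z - 25/21)/14 = (-25/21 + 16*Z)*(1/14) = -25/294 + 8*Z/7)
(W(-3, -1) + T(-15, 19))**2 = ((-25/294 + (8/7)*(-1)) + 20)**2 = ((-25/294 - 8/7) + 20)**2 = (-361/294 + 20)**2 = (5519/294)**2 = 30459361/86436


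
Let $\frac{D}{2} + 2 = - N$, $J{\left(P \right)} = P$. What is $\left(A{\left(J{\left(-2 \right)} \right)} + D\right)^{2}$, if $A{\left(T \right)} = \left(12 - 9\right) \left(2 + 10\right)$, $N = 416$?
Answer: $640000$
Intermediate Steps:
$D = -836$ ($D = -4 + 2 \left(\left(-1\right) 416\right) = -4 + 2 \left(-416\right) = -4 - 832 = -836$)
$A{\left(T \right)} = 36$ ($A{\left(T \right)} = 3 \cdot 12 = 36$)
$\left(A{\left(J{\left(-2 \right)} \right)} + D\right)^{2} = \left(36 - 836\right)^{2} = \left(-800\right)^{2} = 640000$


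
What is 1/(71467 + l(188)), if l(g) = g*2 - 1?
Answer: 1/71842 ≈ 1.3919e-5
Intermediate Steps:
l(g) = -1 + 2*g (l(g) = 2*g - 1 = -1 + 2*g)
1/(71467 + l(188)) = 1/(71467 + (-1 + 2*188)) = 1/(71467 + (-1 + 376)) = 1/(71467 + 375) = 1/71842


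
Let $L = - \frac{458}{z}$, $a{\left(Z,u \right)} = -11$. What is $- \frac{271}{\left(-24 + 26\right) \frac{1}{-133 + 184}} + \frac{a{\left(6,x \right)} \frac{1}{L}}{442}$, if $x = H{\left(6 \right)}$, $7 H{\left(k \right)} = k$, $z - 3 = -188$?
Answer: $- \frac{1398936013}{202436} \approx -6910.5$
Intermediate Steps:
$z = -185$ ($z = 3 - 188 = -185$)
$H{\left(k \right)} = \frac{k}{7}$
$x = \frac{6}{7}$ ($x = \frac{1}{7} \cdot 6 = \frac{6}{7} \approx 0.85714$)
$L = \frac{458}{185}$ ($L = - \frac{458}{-185} = \left(-458\right) \left(- \frac{1}{185}\right) = \frac{458}{185} \approx 2.4757$)
$- \frac{271}{\left(-24 + 26\right) \frac{1}{-133 + 184}} + \frac{a{\left(6,x \right)} \frac{1}{L}}{442} = - \frac{271}{\left(-24 + 26\right) \frac{1}{-133 + 184}} + \frac{\left(-11\right) \frac{1}{\frac{458}{185}}}{442} = - \frac{271}{2 \cdot \frac{1}{51}} + \left(-11\right) \frac{185}{458} \cdot \frac{1}{442} = - \frac{271}{2 \cdot \frac{1}{51}} - \frac{2035}{202436} = - \frac{271}{\frac{2}{51}} - \frac{2035}{202436} = \left(-271\right) \frac{51}{2} - \frac{2035}{202436} = - \frac{13821}{2} - \frac{2035}{202436} = - \frac{1398936013}{202436}$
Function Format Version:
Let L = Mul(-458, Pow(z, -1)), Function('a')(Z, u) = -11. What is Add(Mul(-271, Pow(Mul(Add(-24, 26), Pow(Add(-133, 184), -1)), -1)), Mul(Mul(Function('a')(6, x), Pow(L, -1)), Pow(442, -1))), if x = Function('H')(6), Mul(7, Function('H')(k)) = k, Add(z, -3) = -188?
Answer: Rational(-1398936013, 202436) ≈ -6910.5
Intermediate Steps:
z = -185 (z = Add(3, -188) = -185)
Function('H')(k) = Mul(Rational(1, 7), k)
x = Rational(6, 7) (x = Mul(Rational(1, 7), 6) = Rational(6, 7) ≈ 0.85714)
L = Rational(458, 185) (L = Mul(-458, Pow(-185, -1)) = Mul(-458, Rational(-1, 185)) = Rational(458, 185) ≈ 2.4757)
Add(Mul(-271, Pow(Mul(Add(-24, 26), Pow(Add(-133, 184), -1)), -1)), Mul(Mul(Function('a')(6, x), Pow(L, -1)), Pow(442, -1))) = Add(Mul(-271, Pow(Mul(Add(-24, 26), Pow(Add(-133, 184), -1)), -1)), Mul(Mul(-11, Pow(Rational(458, 185), -1)), Pow(442, -1))) = Add(Mul(-271, Pow(Mul(2, Pow(51, -1)), -1)), Mul(Mul(-11, Rational(185, 458)), Rational(1, 442))) = Add(Mul(-271, Pow(Mul(2, Rational(1, 51)), -1)), Mul(Rational(-2035, 458), Rational(1, 442))) = Add(Mul(-271, Pow(Rational(2, 51), -1)), Rational(-2035, 202436)) = Add(Mul(-271, Rational(51, 2)), Rational(-2035, 202436)) = Add(Rational(-13821, 2), Rational(-2035, 202436)) = Rational(-1398936013, 202436)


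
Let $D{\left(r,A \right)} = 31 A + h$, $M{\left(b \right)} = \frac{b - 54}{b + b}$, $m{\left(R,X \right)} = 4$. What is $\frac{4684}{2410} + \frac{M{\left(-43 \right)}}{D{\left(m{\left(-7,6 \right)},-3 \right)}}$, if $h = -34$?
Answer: $\frac{25462439}{13161010} \approx 1.9347$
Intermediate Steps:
$M{\left(b \right)} = \frac{-54 + b}{2 b}$
$D{\left(r,A \right)} = -34 + 31 A$ ($D{\left(r,A \right)} = 31 A - 34 = -34 + 31 A$)
$\frac{4684}{2410} + \frac{M{\left(-43 \right)}}{D{\left(m{\left(-7,6 \right)},-3 \right)}} = \frac{4684}{2410} + \frac{\frac{1}{2} \frac{1}{-43} \left(-54 - 43\right)}{-34 + 31 \left(-3\right)} = 4684 \cdot \frac{1}{2410} + \frac{\frac{1}{2} \left(- \frac{1}{43}\right) \left(-97\right)}{-34 - 93} = \frac{2342}{1205} + \frac{97}{86 \left(-127\right)} = \frac{2342}{1205} + \frac{97}{86} \left(- \frac{1}{127}\right) = \frac{2342}{1205} - \frac{97}{10922} = \frac{25462439}{13161010}$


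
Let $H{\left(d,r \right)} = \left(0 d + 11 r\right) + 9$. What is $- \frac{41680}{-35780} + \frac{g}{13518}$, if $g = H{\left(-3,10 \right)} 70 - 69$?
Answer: $\frac{57191}{32202} \approx 1.776$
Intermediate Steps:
$H{\left(d,r \right)} = 9 + 11 r$ ($H{\left(d,r \right)} = \left(0 + 11 r\right) + 9 = 11 r + 9 = 9 + 11 r$)
$g = 8261$ ($g = \left(9 + 11 \cdot 10\right) 70 - 69 = \left(9 + 110\right) 70 - 69 = 119 \cdot 70 - 69 = 8330 - 69 = 8261$)
$- \frac{41680}{-35780} + \frac{g}{13518} = - \frac{41680}{-35780} + \frac{8261}{13518} = \left(-41680\right) \left(- \frac{1}{35780}\right) + 8261 \cdot \frac{1}{13518} = \frac{2084}{1789} + \frac{11}{18} = \frac{57191}{32202}$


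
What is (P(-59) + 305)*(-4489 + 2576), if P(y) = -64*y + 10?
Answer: -7826083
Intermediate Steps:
P(y) = 10 - 64*y
(P(-59) + 305)*(-4489 + 2576) = ((10 - 64*(-59)) + 305)*(-4489 + 2576) = ((10 + 3776) + 305)*(-1913) = (3786 + 305)*(-1913) = 4091*(-1913) = -7826083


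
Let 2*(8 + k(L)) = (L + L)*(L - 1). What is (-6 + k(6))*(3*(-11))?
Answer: -528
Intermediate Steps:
k(L) = -8 + L*(-1 + L) (k(L) = -8 + ((L + L)*(L - 1))/2 = -8 + ((2*L)*(-1 + L))/2 = -8 + (2*L*(-1 + L))/2 = -8 + L*(-1 + L))
(-6 + k(6))*(3*(-11)) = (-6 + (-8 + 6² - 1*6))*(3*(-11)) = (-6 + (-8 + 36 - 6))*(-33) = (-6 + 22)*(-33) = 16*(-33) = -528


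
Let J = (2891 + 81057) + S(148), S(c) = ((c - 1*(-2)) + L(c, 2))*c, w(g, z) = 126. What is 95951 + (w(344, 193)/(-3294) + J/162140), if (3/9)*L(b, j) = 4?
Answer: 711760056433/7417905 ≈ 95952.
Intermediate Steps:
L(b, j) = 12 (L(b, j) = 3*4 = 12)
S(c) = c*(14 + c) (S(c) = ((c - 1*(-2)) + 12)*c = ((c + 2) + 12)*c = ((2 + c) + 12)*c = (14 + c)*c = c*(14 + c))
J = 107924 (J = (2891 + 81057) + 148*(14 + 148) = 83948 + 148*162 = 83948 + 23976 = 107924)
95951 + (w(344, 193)/(-3294) + J/162140) = 95951 + (126/(-3294) + 107924/162140) = 95951 + (126*(-1/3294) + 107924*(1/162140)) = 95951 + (-7/183 + 26981/40535) = 95951 + 4653778/7417905 = 711760056433/7417905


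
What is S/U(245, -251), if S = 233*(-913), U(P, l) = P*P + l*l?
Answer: -212729/123026 ≈ -1.7291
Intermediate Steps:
U(P, l) = P**2 + l**2
S = -212729
S/U(245, -251) = -212729/(245**2 + (-251)**2) = -212729/(60025 + 63001) = -212729/123026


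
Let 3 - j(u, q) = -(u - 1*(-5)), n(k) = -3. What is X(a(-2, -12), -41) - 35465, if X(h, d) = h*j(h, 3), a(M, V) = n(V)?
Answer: -35480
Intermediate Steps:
a(M, V) = -3
j(u, q) = 8 + u (j(u, q) = 3 - (-1)*(u - 1*(-5)) = 3 - (-1)*(u + 5) = 3 - (-1)*(5 + u) = 3 - (-5 - u) = 3 + (5 + u) = 8 + u)
X(h, d) = h*(8 + h)
X(a(-2, -12), -41) - 35465 = -3*(8 - 3) - 35465 = -3*5 - 35465 = -15 - 35465 = -35480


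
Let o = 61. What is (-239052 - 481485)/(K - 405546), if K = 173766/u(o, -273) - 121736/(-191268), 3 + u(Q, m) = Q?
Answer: 999163614141/558212432381 ≈ 1.7899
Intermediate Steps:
u(Q, m) = -3 + Q
K = 4155366997/1386693 (K = 173766/(-3 + 61) - 121736/(-191268) = 173766/58 - 121736*(-1/191268) = 173766*(1/58) + 30434/47817 = 86883/29 + 30434/47817 = 4155366997/1386693 ≈ 2996.6)
(-239052 - 481485)/(K - 405546) = (-239052 - 481485)/(4155366997/1386693 - 405546) = -720537/(-558212432381/1386693) = -720537*(-1386693/558212432381) = 999163614141/558212432381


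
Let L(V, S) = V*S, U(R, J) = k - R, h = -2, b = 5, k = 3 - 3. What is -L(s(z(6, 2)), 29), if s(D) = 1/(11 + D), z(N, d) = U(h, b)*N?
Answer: -29/23 ≈ -1.2609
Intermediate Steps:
k = 0
U(R, J) = -R (U(R, J) = 0 - R = -R)
z(N, d) = 2*N (z(N, d) = (-1*(-2))*N = 2*N)
L(V, S) = S*V
-L(s(z(6, 2)), 29) = -29/(11 + 2*6) = -29/(11 + 12) = -29/23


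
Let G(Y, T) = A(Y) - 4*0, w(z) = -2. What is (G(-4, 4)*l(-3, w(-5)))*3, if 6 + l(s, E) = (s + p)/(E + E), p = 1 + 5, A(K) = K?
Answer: 81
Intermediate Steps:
p = 6
G(Y, T) = Y (G(Y, T) = Y - 4*0 = Y + 0 = Y)
l(s, E) = -6 + (6 + s)/(2*E) (l(s, E) = -6 + (s + 6)/(E + E) = -6 + (6 + s)/((2*E)) = -6 + (6 + s)*(1/(2*E)) = -6 + (6 + s)/(2*E))
(G(-4, 4)*l(-3, w(-5)))*3 = -2*(6 - 3 - 12*(-2))/(-2)*3 = -2*(-1)*(6 - 3 + 24)/2*3 = -2*(-1)*27/2*3 = -4*(-27/4)*3 = 27*3 = 81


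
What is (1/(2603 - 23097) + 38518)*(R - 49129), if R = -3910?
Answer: -41868344350749/20494 ≈ -2.0430e+9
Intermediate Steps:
(1/(2603 - 23097) + 38518)*(R - 49129) = (1/(2603 - 23097) + 38518)*(-3910 - 49129) = (1/(-20494) + 38518)*(-53039) = (-1/20494 + 38518)*(-53039) = (789387891/20494)*(-53039) = -41868344350749/20494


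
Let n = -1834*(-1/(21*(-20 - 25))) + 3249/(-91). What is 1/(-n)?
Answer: 12285/462457 ≈ 0.026565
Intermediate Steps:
n = -462457/12285 (n = -1834/((-45*(-21))) + 3249*(-1/91) = -1834/945 - 3249/91 = -1834*1/945 - 3249/91 = -262/135 - 3249/91 = -462457/12285 ≈ -37.644)
1/(-n) = 1/(-1*(-462457/12285)) = 1/(462457/12285) = 12285/462457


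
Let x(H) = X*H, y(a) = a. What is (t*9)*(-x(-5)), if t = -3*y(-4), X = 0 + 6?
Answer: 3240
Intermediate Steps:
X = 6
x(H) = 6*H
t = 12 (t = -3*(-4) = 12)
(t*9)*(-x(-5)) = (12*9)*(-6*(-5)) = 108*(-1*(-30)) = 108*30 = 3240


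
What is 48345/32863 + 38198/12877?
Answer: 1877839439/423176851 ≈ 4.4375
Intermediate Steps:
48345/32863 + 38198/12877 = 1877839439/423176851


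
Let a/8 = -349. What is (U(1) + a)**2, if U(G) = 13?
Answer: 7722841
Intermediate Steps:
a = -2792 (a = 8*(-349) = -2792)
(U(1) + a)**2 = (13 - 2792)**2 = (-2779)**2 = 7722841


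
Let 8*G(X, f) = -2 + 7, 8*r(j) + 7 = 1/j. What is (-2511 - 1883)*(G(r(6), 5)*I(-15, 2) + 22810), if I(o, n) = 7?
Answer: -400985455/4 ≈ -1.0025e+8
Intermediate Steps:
r(j) = -7/8 + 1/(8*j)
G(X, f) = 5/8 (G(X, f) = (-2 + 7)/8 = (1/8)*5 = 5/8)
(-2511 - 1883)*(G(r(6), 5)*I(-15, 2) + 22810) = (-2511 - 1883)*((5/8)*7 + 22810) = -4394*(35/8 + 22810) = -4394*182515/8 = -400985455/4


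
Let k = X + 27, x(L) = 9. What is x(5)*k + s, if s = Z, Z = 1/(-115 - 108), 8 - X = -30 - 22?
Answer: 174608/223 ≈ 783.00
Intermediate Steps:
X = 60 (X = 8 - (-30 - 22) = 8 - 1*(-52) = 8 + 52 = 60)
Z = -1/223 (Z = 1/(-223) = -1/223 ≈ -0.0044843)
s = -1/223 ≈ -0.0044843
k = 87 (k = 60 + 27 = 87)
x(5)*k + s = 9*87 - 1/223 = 783 - 1/223 = 174608/223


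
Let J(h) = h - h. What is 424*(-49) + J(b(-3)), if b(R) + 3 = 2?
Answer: -20776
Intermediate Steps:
b(R) = -1 (b(R) = -3 + 2 = -1)
J(h) = 0
424*(-49) + J(b(-3)) = 424*(-49) + 0 = -20776 + 0 = -20776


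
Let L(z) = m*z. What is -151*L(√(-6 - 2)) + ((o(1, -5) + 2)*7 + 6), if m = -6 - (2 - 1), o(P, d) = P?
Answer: 27 + 2114*I*√2 ≈ 27.0 + 2989.6*I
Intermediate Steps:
m = -7 (m = -6 - 1*1 = -6 - 1 = -7)
L(z) = -7*z
-151*L(√(-6 - 2)) + ((o(1, -5) + 2)*7 + 6) = -(-1057)*√(-6 - 2) + ((1 + 2)*7 + 6) = -(-1057)*√(-8) + (3*7 + 6) = -(-1057)*2*I*√2 + (21 + 6) = -(-2114)*I*√2 + 27 = 2114*I*√2 + 27 = 27 + 2114*I*√2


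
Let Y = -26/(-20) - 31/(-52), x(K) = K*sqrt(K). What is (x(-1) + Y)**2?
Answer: 175449/67600 - 493*I/130 ≈ 2.5954 - 3.7923*I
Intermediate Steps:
x(K) = K**(3/2)
Y = 493/260 (Y = -26*(-1/20) - 31*(-1/52) = 13/10 + 31/52 = 493/260 ≈ 1.8962)
(x(-1) + Y)**2 = ((-1)**(3/2) + 493/260)**2 = (-I + 493/260)**2 = (493/260 - I)**2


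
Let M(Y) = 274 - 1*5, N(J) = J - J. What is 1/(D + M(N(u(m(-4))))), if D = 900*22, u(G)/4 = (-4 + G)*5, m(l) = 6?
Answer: 1/20069 ≈ 4.9828e-5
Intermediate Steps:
u(G) = -80 + 20*G (u(G) = 4*((-4 + G)*5) = 4*(-20 + 5*G) = -80 + 20*G)
N(J) = 0
M(Y) = 269 (M(Y) = 274 - 5 = 269)
D = 19800
1/(D + M(N(u(m(-4))))) = 1/(19800 + 269) = 1/20069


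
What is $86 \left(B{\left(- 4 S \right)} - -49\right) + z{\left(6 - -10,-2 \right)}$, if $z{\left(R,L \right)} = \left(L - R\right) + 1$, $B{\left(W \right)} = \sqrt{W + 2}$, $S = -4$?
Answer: $4197 + 258 \sqrt{2} \approx 4561.9$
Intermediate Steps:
$B{\left(W \right)} = \sqrt{2 + W}$
$z{\left(R,L \right)} = 1 + L - R$
$86 \left(B{\left(- 4 S \right)} - -49\right) + z{\left(6 - -10,-2 \right)} = 86 \left(\sqrt{2 - -16} - -49\right) - \left(7 + 10\right) = 86 \left(\sqrt{2 + 16} + 49\right) - 17 = 86 \left(\sqrt{18} + 49\right) - 17 = 86 \left(3 \sqrt{2} + 49\right) - 17 = 86 \left(49 + 3 \sqrt{2}\right) - 17 = \left(4214 + 258 \sqrt{2}\right) - 17 = 4197 + 258 \sqrt{2}$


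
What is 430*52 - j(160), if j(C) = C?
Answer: 22200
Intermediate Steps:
430*52 - j(160) = 430*52 - 1*160 = 22360 - 160 = 22200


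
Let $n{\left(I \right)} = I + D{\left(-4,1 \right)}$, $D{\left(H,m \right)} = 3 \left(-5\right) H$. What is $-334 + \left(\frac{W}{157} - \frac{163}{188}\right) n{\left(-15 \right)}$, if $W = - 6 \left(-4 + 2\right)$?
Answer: $- \frac{10908419}{29516} \approx -369.58$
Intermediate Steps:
$D{\left(H,m \right)} = - 15 H$
$W = 12$ ($W = \left(-6\right) \left(-2\right) = 12$)
$n{\left(I \right)} = 60 + I$ ($n{\left(I \right)} = I - -60 = I + 60 = 60 + I$)
$-334 + \left(\frac{W}{157} - \frac{163}{188}\right) n{\left(-15 \right)} = -334 + \left(\frac{12}{157} - \frac{163}{188}\right) \left(60 - 15\right) = -334 + \left(12 \cdot \frac{1}{157} - \frac{163}{188}\right) 45 = -334 + \left(\frac{12}{157} - \frac{163}{188}\right) 45 = -334 - \frac{1050075}{29516} = - \frac{10908419}{29516}$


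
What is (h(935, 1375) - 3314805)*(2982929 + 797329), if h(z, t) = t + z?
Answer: -12522085723710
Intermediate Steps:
(h(935, 1375) - 3314805)*(2982929 + 797329) = ((1375 + 935) - 3314805)*(2982929 + 797329) = (2310 - 3314805)*3780258 = -3312495*3780258 = -12522085723710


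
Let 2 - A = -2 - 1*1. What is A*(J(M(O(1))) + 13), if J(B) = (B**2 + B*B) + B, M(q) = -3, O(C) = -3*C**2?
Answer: 140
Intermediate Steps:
J(B) = B + 2*B**2 (J(B) = (B**2 + B**2) + B = 2*B**2 + B = B + 2*B**2)
A = 5 (A = 2 - (-2 - 1*1) = 2 - (-2 - 1) = 2 - 1*(-3) = 2 + 3 = 5)
A*(J(M(O(1))) + 13) = 5*(-3*(1 + 2*(-3)) + 13) = 5*(-3*(1 - 6) + 13) = 5*(-3*(-5) + 13) = 5*(15 + 13) = 5*28 = 140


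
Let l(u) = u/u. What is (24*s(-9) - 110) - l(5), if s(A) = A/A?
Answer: -87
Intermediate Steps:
s(A) = 1
l(u) = 1
(24*s(-9) - 110) - l(5) = (24*1 - 110) - 1*1 = (24 - 110) - 1 = -86 - 1 = -87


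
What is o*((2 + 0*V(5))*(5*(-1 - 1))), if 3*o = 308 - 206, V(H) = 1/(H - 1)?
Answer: -680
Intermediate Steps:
V(H) = 1/(-1 + H)
o = 34 (o = (308 - 206)/3 = (1/3)*102 = 34)
o*((2 + 0*V(5))*(5*(-1 - 1))) = 34*((2 + 0/(-1 + 5))*(5*(-1 - 1))) = 34*((2 + 0/4)*(5*(-2))) = 34*((2 + 0*(1/4))*(-10)) = 34*((2 + 0)*(-10)) = 34*(2*(-10)) = 34*(-20) = -680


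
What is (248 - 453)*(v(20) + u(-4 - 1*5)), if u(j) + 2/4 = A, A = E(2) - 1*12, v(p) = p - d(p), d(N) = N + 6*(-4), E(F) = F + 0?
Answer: -5535/2 ≈ -2767.5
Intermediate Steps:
E(F) = F
d(N) = -24 + N (d(N) = N - 24 = -24 + N)
v(p) = 24 (v(p) = p - (-24 + p) = p + (24 - p) = 24)
A = -10 (A = 2 - 1*12 = 2 - 12 = -10)
u(j) = -21/2 (u(j) = -1/2 - 10 = -21/2)
(248 - 453)*(v(20) + u(-4 - 1*5)) = (248 - 453)*(24 - 21/2) = -205*27/2 = -5535/2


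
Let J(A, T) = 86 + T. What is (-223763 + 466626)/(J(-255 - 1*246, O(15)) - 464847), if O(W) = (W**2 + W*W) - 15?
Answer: -242863/464326 ≈ -0.52304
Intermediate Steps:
O(W) = -15 + 2*W**2 (O(W) = (W**2 + W**2) - 15 = 2*W**2 - 15 = -15 + 2*W**2)
(-223763 + 466626)/(J(-255 - 1*246, O(15)) - 464847) = (-223763 + 466626)/((86 + (-15 + 2*15**2)) - 464847) = 242863/((86 + (-15 + 2*225)) - 464847) = 242863/((86 + (-15 + 450)) - 464847) = 242863/((86 + 435) - 464847) = 242863/(521 - 464847) = 242863/(-464326) = 242863*(-1/464326) = -242863/464326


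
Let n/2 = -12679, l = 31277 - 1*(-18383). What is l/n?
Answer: -24830/12679 ≈ -1.9584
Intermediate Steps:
l = 49660 (l = 31277 + 18383 = 49660)
n = -25358 (n = 2*(-12679) = -25358)
l/n = 49660/(-25358) = 49660*(-1/25358) = -24830/12679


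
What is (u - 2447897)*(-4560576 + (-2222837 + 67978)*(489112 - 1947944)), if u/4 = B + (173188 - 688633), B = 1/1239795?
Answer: -17575950744732003424119632/1239795 ≈ -1.4177e+19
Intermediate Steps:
B = 1/1239795 ≈ 8.0659e-7
u = -2556184535096/1239795 (u = 4*(1/1239795 + (173188 - 688633)) = 4*(1/1239795 - 515445) = 4*(-639046133774/1239795) = -2556184535096/1239795 ≈ -2.0618e+6)
(u - 2447897)*(-4560576 + (-2222837 + 67978)*(489112 - 1947944)) = (-2556184535096/1239795 - 2447897)*(-4560576 + (-2222837 + 67978)*(489112 - 1947944)) = -5591074996211*(-4560576 - 2154859*(-1458832))/1239795 = -5591074996211*(-4560576 + 3143577264688)/1239795 = -5591074996211/1239795*3143572704112 = -17575950744732003424119632/1239795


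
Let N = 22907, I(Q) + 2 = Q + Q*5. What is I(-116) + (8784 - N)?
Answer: -14821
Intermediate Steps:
I(Q) = -2 + 6*Q (I(Q) = -2 + (Q + Q*5) = -2 + (Q + 5*Q) = -2 + 6*Q)
I(-116) + (8784 - N) = (-2 + 6*(-116)) + (8784 - 1*22907) = (-2 - 696) + (8784 - 22907) = -698 - 14123 = -14821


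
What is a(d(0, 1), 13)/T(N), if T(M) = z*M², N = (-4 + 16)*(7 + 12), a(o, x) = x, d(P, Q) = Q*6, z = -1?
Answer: -13/51984 ≈ -0.00025008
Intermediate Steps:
d(P, Q) = 6*Q
N = 228 (N = 12*19 = 228)
T(M) = -M²
a(d(0, 1), 13)/T(N) = 13/((-1*228²)) = 13/((-1*51984)) = 13/(-51984) = 13*(-1/51984) = -13/51984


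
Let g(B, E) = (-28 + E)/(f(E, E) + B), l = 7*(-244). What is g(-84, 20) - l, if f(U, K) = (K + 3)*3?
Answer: 25628/15 ≈ 1708.5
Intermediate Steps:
l = -1708
f(U, K) = 9 + 3*K (f(U, K) = (3 + K)*3 = 9 + 3*K)
g(B, E) = (-28 + E)/(9 + B + 3*E) (g(B, E) = (-28 + E)/((9 + 3*E) + B) = (-28 + E)/(9 + B + 3*E))
g(-84, 20) - l = (-28 + 20)/(9 - 84 + 3*20) - 1*(-1708) = -8/(9 - 84 + 60) + 1708 = -8/(-15) + 1708 = -1/15*(-8) + 1708 = 8/15 + 1708 = 25628/15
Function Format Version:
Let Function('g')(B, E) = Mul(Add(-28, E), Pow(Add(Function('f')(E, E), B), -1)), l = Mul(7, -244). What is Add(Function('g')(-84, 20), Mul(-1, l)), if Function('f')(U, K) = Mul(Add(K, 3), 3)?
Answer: Rational(25628, 15) ≈ 1708.5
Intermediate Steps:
l = -1708
Function('f')(U, K) = Add(9, Mul(3, K)) (Function('f')(U, K) = Mul(Add(3, K), 3) = Add(9, Mul(3, K)))
Function('g')(B, E) = Mul(Pow(Add(9, B, Mul(3, E)), -1), Add(-28, E)) (Function('g')(B, E) = Mul(Add(-28, E), Pow(Add(Add(9, Mul(3, E)), B), -1)) = Mul(Add(-28, E), Pow(Add(9, B, Mul(3, E)), -1)) = Mul(Pow(Add(9, B, Mul(3, E)), -1), Add(-28, E)))
Add(Function('g')(-84, 20), Mul(-1, l)) = Add(Mul(Pow(Add(9, -84, Mul(3, 20)), -1), Add(-28, 20)), Mul(-1, -1708)) = Add(Mul(Pow(Add(9, -84, 60), -1), -8), 1708) = Add(Mul(Pow(-15, -1), -8), 1708) = Add(Mul(Rational(-1, 15), -8), 1708) = Add(Rational(8, 15), 1708) = Rational(25628, 15)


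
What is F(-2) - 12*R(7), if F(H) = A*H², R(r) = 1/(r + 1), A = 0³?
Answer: -3/2 ≈ -1.5000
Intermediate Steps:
A = 0
R(r) = 1/(1 + r)
F(H) = 0 (F(H) = 0*H² = 0)
F(-2) - 12*R(7) = 0 - 12/(1 + 7) = 0 - 12/8 = 0 - 12*⅛ = 0 - 3/2 = -3/2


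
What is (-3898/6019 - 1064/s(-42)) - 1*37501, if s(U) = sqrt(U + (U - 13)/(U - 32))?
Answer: -225722417/6019 + 1064*I*sqrt(225922)/3053 ≈ -37502.0 + 165.65*I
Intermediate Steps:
s(U) = sqrt(U + (-13 + U)/(-32 + U))
(-3898/6019 - 1064/s(-42)) - 1*37501 = (-3898/6019 - 1064*(-I*sqrt(74))/sqrt(-13 - 42 - 42*(-32 - 42))) - 1*37501 = (-3898*1/6019 - 1064*(-I*sqrt(74))/sqrt(-13 - 42 - 42*(-74))) - 37501 = (-3898/6019 - 1064*(-I*sqrt(74)/sqrt(-13 - 42 + 3108))) - 37501 = (-3898/6019 - 1064*(-I*sqrt(225922)/3053)) - 37501 = (-3898/6019 - (-1064)*I*sqrt(225922)/3053) - 37501 = (-3898/6019 + 1064*I*sqrt(225922)/3053) - 37501 = -225722417/6019 + 1064*I*sqrt(225922)/3053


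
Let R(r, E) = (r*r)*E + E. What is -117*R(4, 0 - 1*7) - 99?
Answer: 13824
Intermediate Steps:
R(r, E) = E + E*r² (R(r, E) = r²*E + E = E*r² + E = E + E*r²)
-117*R(4, 0 - 1*7) - 99 = -117*(0 - 1*7)*(1 + 4²) - 99 = -117*(0 - 7)*(1 + 16) - 99 = -(-819)*17 - 99 = -117*(-119) - 99 = 13923 - 99 = 13824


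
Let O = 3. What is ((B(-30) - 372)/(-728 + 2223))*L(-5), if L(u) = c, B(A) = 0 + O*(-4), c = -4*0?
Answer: 0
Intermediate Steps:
c = 0
B(A) = -12 (B(A) = 0 + 3*(-4) = 0 - 12 = -12)
L(u) = 0
((B(-30) - 372)/(-728 + 2223))*L(-5) = ((-12 - 372)/(-728 + 2223))*0 = -384/1495*0 = 0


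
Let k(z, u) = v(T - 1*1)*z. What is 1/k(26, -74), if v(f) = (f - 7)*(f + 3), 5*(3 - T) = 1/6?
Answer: -450/292487 ≈ -0.0015385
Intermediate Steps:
T = 89/30 (T = 3 - 1/5/6 = 3 - 1/5*1/6 = 3 - 1/30 = 89/30 ≈ 2.9667)
v(f) = (-7 + f)*(3 + f)
k(z, u) = -22499*z/900 (k(z, u) = (-21 + (89/30 - 1*1)**2 - 4*(89/30 - 1*1))*z = (-21 + (89/30 - 1)**2 - 4*(89/30 - 1))*z = (-21 + (59/30)**2 - 4*59/30)*z = (-21 + 3481/900 - 118/15)*z = -22499*z/900)
1/k(26, -74) = 1/(-22499/900*26) = 1/(-292487/450) = -450/292487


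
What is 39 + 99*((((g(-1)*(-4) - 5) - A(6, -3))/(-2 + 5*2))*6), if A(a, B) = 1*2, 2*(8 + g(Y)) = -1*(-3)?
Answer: 5799/4 ≈ 1449.8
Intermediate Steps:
g(Y) = -13/2 (g(Y) = -8 + (-1*(-3))/2 = -8 + (1/2)*3 = -8 + 3/2 = -13/2)
A(a, B) = 2
39 + 99*((((g(-1)*(-4) - 5) - A(6, -3))/(-2 + 5*2))*6) = 39 + 99*((((-13/2*(-4) - 5) - 1*2)/(-2 + 5*2))*6) = 39 + 99*((((26 - 5) - 2)/(-2 + 10))*6) = 39 + 99*(((21 - 2)/8)*6) = 39 + 99*(((1/8)*19)*6) = 39 + 99*((19/8)*6) = 39 + 99*(57/4) = 39 + 5643/4 = 5799/4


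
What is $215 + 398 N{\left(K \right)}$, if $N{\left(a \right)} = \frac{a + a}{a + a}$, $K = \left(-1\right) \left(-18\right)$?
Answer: $613$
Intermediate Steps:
$K = 18$
$N{\left(a \right)} = 1$ ($N{\left(a \right)} = \frac{2 a}{2 a} = 2 a \frac{1}{2 a} = 1$)
$215 + 398 N{\left(K \right)} = 215 + 398 \cdot 1 = 215 + 398 = 613$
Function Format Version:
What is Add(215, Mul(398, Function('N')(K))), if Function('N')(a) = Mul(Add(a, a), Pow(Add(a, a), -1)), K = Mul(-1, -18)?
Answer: 613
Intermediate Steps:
K = 18
Function('N')(a) = 1 (Function('N')(a) = Mul(Mul(2, a), Pow(Mul(2, a), -1)) = Mul(Mul(2, a), Mul(Rational(1, 2), Pow(a, -1))) = 1)
Add(215, Mul(398, Function('N')(K))) = Add(215, Mul(398, 1)) = Add(215, 398) = 613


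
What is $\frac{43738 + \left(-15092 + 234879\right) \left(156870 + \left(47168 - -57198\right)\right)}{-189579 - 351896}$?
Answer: $- \frac{11483264094}{108295} \approx -1.0604 \cdot 10^{5}$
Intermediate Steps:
$\frac{43738 + \left(-15092 + 234879\right) \left(156870 + \left(47168 - -57198\right)\right)}{-189579 - 351896} = \frac{43738 + 219787 \left(156870 + \left(47168 + 57198\right)\right)}{-541475} = \left(43738 + 219787 \left(156870 + 104366\right)\right) \left(- \frac{1}{541475}\right) = \left(43738 + 219787 \cdot 261236\right) \left(- \frac{1}{541475}\right) = \left(43738 + 57416276732\right) \left(- \frac{1}{541475}\right) = 57416320470 \left(- \frac{1}{541475}\right) = - \frac{11483264094}{108295}$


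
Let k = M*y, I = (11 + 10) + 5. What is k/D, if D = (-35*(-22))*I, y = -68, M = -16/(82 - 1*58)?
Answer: 34/15015 ≈ 0.0022644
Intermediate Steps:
I = 26 (I = 21 + 5 = 26)
M = -2/3 (M = -16/(82 - 58) = -16/24 = -16*1/24 = -2/3 ≈ -0.66667)
k = 136/3 (k = -2/3*(-68) = 136/3 ≈ 45.333)
D = 20020 (D = -35*(-22)*26 = 770*26 = 20020)
k/D = (136/3)/20020 = (136/3)*(1/20020) = 34/15015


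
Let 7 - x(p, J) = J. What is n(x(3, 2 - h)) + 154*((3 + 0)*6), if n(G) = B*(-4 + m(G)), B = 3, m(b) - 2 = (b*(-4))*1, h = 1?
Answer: 2694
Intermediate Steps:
m(b) = 2 - 4*b (m(b) = 2 + (b*(-4))*1 = 2 - 4*b*1 = 2 - 4*b)
x(p, J) = 7 - J
n(G) = -6 - 12*G (n(G) = 3*(-4 + (2 - 4*G)) = 3*(-2 - 4*G) = -6 - 12*G)
n(x(3, 2 - h)) + 154*((3 + 0)*6) = (-6 - 12*(7 - (2 - 1*1))) + 154*((3 + 0)*6) = (-6 - 12*(7 - (2 - 1))) + 154*(3*6) = (-6 - 12*(7 - 1*1)) + 154*18 = (-6 - 12*(7 - 1)) + 2772 = (-6 - 12*6) + 2772 = (-6 - 72) + 2772 = -78 + 2772 = 2694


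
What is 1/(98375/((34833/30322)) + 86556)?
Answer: 34833/5997931898 ≈ 5.8075e-6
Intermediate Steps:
1/(98375/((34833/30322)) + 86556) = 1/(98375/((34833*(1/30322))) + 86556) = 1/(98375/(34833/30322) + 86556) = 1/(98375*(30322/34833) + 86556) = 1/(2982926750/34833 + 86556) = 1/(5997931898/34833) = 34833/5997931898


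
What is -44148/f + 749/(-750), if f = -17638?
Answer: 9950069/6614250 ≈ 1.5043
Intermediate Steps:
-44148/f + 749/(-750) = -44148/(-17638) + 749/(-750) = -44148*(-1/17638) + 749*(-1/750) = 22074/8819 - 749/750 = 9950069/6614250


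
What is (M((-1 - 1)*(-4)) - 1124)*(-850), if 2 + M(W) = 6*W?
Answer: 916300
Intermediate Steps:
M(W) = -2 + 6*W
(M((-1 - 1)*(-4)) - 1124)*(-850) = ((-2 + 6*((-1 - 1)*(-4))) - 1124)*(-850) = ((-2 + 6*(-2*(-4))) - 1124)*(-850) = ((-2 + 6*8) - 1124)*(-850) = ((-2 + 48) - 1124)*(-850) = (46 - 1124)*(-850) = -1078*(-850) = 916300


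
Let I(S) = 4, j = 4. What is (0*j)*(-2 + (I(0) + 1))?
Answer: 0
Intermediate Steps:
(0*j)*(-2 + (I(0) + 1)) = (0*4)*(-2 + (4 + 1)) = 0*(-2 + 5) = 0*3 = 0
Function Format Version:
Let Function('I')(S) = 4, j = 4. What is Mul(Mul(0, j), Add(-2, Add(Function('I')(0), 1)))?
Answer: 0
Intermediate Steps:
Mul(Mul(0, j), Add(-2, Add(Function('I')(0), 1))) = Mul(Mul(0, 4), Add(-2, Add(4, 1))) = Mul(0, Add(-2, 5)) = Mul(0, 3) = 0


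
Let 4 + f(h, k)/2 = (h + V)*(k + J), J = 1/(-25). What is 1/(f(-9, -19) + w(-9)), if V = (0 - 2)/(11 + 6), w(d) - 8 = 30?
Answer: 5/1886 ≈ 0.0026511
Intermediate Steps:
w(d) = 38 (w(d) = 8 + 30 = 38)
V = -2/17 ≈ -0.11765
J = -1/25 ≈ -0.040000
f(h, k) = -8 + 2*(-2/17 + h)*(-1/25 + k) (f(h, k) = -8 + 2*((h - 2/17)*(k - 1/25)) = -8 + 2*((-2/17 + h)*(-1/25 + k)) = -8 + 2*(-2/17 + h)*(-1/25 + k))
1/(f(-9, -19) + w(-9)) = 1/((-3396/425 - 4/17*(-19) - 2/25*(-9) + 2*(-9)*(-19)) + 38) = 1/((-3396/425 + 76/17 + 18/25 + 342) + 38) = 1/(1696/5 + 38) = 1/(1886/5) = 5/1886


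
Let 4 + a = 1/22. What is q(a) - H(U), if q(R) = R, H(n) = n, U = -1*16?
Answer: 265/22 ≈ 12.045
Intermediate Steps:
a = -87/22 (a = -4 + 1/22 = -87/22 ≈ -3.9545)
U = -16
q(a) - H(U) = -87/22 - 1*(-16) = -87/22 + 16 = 265/22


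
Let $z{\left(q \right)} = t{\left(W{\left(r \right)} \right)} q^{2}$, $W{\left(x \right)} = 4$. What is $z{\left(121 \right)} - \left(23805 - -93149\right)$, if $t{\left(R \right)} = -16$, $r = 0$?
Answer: $-351210$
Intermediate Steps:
$z{\left(q \right)} = - 16 q^{2}$
$z{\left(121 \right)} - \left(23805 - -93149\right) = - 16 \cdot 121^{2} - \left(23805 - -93149\right) = \left(-16\right) 14641 - \left(23805 + 93149\right) = -234256 - 116954 = -351210$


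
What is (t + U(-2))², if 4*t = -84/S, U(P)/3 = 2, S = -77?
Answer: 4761/121 ≈ 39.347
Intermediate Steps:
U(P) = 6 (U(P) = 3*2 = 6)
t = 3/11 (t = (-84/(-77))/4 = (-84*(-1/77))/4 = (¼)*(12/11) = 3/11 ≈ 0.27273)
(t + U(-2))² = (3/11 + 6)² = (69/11)² = 4761/121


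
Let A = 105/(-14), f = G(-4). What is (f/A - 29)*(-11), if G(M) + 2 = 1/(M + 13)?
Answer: 42691/135 ≈ 316.23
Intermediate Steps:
G(M) = -2 + 1/(13 + M) (G(M) = -2 + 1/(M + 13) = -2 + 1/(13 + M))
f = -17/9 (f = (-25 - 2*(-4))/(13 - 4) = (-25 + 8)/9 = (1/9)*(-17) = -17/9 ≈ -1.8889)
A = -15/2 (A = 105*(-1/14) = -15/2 ≈ -7.5000)
(f/A - 29)*(-11) = (-17/(9*(-15/2)) - 29)*(-11) = (-17/9*(-2/15) - 29)*(-11) = (34/135 - 29)*(-11) = -3881/135*(-11) = 42691/135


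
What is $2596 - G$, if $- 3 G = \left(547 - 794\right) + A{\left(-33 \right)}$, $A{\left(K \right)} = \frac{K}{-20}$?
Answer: $\frac{150853}{60} \approx 2514.2$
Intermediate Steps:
$A{\left(K \right)} = - \frac{K}{20}$ ($A{\left(K \right)} = K \left(- \frac{1}{20}\right) = - \frac{K}{20}$)
$G = \frac{4907}{60}$ ($G = - \frac{\left(547 - 794\right) - - \frac{33}{20}}{3} = - \frac{-247 + \frac{33}{20}}{3} = \left(- \frac{1}{3}\right) \left(- \frac{4907}{20}\right) = \frac{4907}{60} \approx 81.783$)
$2596 - G = 2596 - \frac{4907}{60} = \frac{150853}{60}$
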